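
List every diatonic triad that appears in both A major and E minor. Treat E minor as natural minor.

Triads in A major: A (I), Bm (ii), C♯m (iii), D (IV), E (V), F♯m (vi), G♯dim (vii°).
Triads in E minor (natural minor): Em (i), F♯dim (ii°), G (III), Am (iv), Bm (v), C (VI), D (VII).
Shared triads with their functions: Bm (ii in A major, v in E minor); D (IV in A major, VII in E minor).

Bm, D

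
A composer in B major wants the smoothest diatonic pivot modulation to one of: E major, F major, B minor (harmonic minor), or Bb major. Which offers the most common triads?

Triads of B major: B major (I), C# minor (ii), D# minor (iii), E major (IV), F# major (V), G# minor (vi), A# diminished (vii°).
E major shares 4: B, C#m, E, G#m.
F major shares 0: none.
B minor (harmonic minor) shares 2: F#, A#dim.
Bb major shares 0: none.
The most common triads (4) are shared with E major.

E major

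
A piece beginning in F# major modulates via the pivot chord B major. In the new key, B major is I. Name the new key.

B major

The numeral I denotes a major triad on scale degree 1. With B on degree 1, the tonic of the new key is B.
Degree 1 carries a major triad in major keys, so the destination is B major.
Check: the diatonic triads of B major are B (I), C#m (ii), D#m (iii), E (IV), F# (V), G#m (vi), A#dim (vii°) — B major is indeed I.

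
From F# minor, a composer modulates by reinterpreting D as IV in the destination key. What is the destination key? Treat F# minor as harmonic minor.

A major

The numeral IV denotes a major triad on scale degree 4. With D on degree 4, the tonic of the new key is A.
Degree 4 carries a major triad in major keys, so the destination is A major.
Check: the diatonic triads of A major are A (I), Bm (ii), C#m (iii), D (IV), E (V), F#m (vi), G#dim (vii°) — D is indeed IV.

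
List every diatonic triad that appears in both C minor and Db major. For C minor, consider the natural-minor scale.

Triads in C minor (natural minor): Cm (i), Ddim (ii°), Eb (III), Fm (iv), Gm (v), Ab (VI), Bb (VII).
Triads in Db major: Db (I), Ebm (ii), Fm (iii), Gb (IV), Ab (V), Bbm (vi), Cdim (vii°).
Shared triads with their functions: Fm (iv in C minor, iii in Db major); Ab (VI in C minor, V in Db major).

Fm, Ab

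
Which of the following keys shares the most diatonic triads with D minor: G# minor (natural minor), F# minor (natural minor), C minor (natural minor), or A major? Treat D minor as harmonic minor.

Triads of D minor (harmonic minor): D minor (i), E diminished (ii°), F augmented (III+), G minor (iv), A major (V), Bb major (VI), C# diminished (vii°).
G# minor (natural minor) shares 0: none.
F# minor (natural minor) shares 1: A.
C minor (natural minor) shares 2: Gm, Bb.
A major shares 1: A.
The most common triads (2) are shared with C minor.

C minor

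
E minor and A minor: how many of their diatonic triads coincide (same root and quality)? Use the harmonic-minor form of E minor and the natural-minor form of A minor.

3

Diatonic triads of E minor (harmonic minor): E minor (i), F# diminished (ii°), G augmented (III+), A minor (iv), B major (V), C major (VI), D# diminished (vii°).
Diatonic triads of A minor (natural minor): A minor (i), B diminished (ii°), C major (III), D minor (iv), E minor (v), F major (VI), G major (VII).
Matching root and quality in both lists: E minor, A minor, C major.
That gives 3 common triads.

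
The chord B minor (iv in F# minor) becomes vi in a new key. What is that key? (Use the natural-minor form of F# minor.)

The numeral vi denotes a minor triad on scale degree 6. With B on degree 6, the tonic of the new key is D.
Degree 6 carries a minor triad in major keys, so the destination is D major.
Check: the diatonic triads of D major are D (I), Em (ii), F#m (iii), G (IV), A (V), Bm (vi), C#dim (vii°) — B minor is indeed vi.

D major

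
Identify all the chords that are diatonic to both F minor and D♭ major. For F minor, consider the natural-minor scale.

Triads in F minor (natural minor): Fm (i), Gdim (ii°), A♭ (III), B♭m (iv), Cm (v), D♭ (VI), E♭ (VII).
Triads in D♭ major: D♭ (I), E♭m (ii), Fm (iii), G♭ (IV), A♭ (V), B♭m (vi), Cdim (vii°).
Shared triads with their functions: Fm (i in F minor, iii in D♭ major); A♭ (III in F minor, V in D♭ major); B♭m (iv in F minor, vi in D♭ major); D♭ (VI in F minor, I in D♭ major).

Fm, A♭, B♭m, D♭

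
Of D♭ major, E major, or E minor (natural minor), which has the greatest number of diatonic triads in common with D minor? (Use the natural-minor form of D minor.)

Triads of D minor (natural minor): D minor (i), E diminished (ii°), F major (III), G minor (iv), A minor (v), B♭ major (VI), C major (VII).
D♭ major shares 0: none.
E major shares 0: none.
E minor (natural minor) shares 2: Am, C.
The most common triads (2) are shared with E minor.

E minor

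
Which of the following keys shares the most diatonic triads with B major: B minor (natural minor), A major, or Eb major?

A major

Triads of B major: B (I), C#m (ii), D#m (iii), E (IV), F# (V), G#m (vi), A#dim (vii°).
B minor (natural minor) shares 0: none.
A major shares 2: C#m, E.
Eb major shares 0: none.
The most common triads (2) are shared with A major.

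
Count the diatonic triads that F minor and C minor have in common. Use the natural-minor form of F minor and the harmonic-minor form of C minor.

3

Diatonic triads of F minor (natural minor): Fm (i), Gdim (ii°), A♭ (III), B♭m (iv), Cm (v), D♭ (VI), E♭ (VII).
Diatonic triads of C minor (harmonic minor): Cm (i), Ddim (ii°), E♭aug (III+), Fm (iv), G (V), A♭ (VI), Bdim (vii°).
Matching root and quality in both lists: Fm, A♭, Cm.
That gives 3 common triads.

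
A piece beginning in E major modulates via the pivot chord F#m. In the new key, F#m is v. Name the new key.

B minor

The numeral v denotes a minor triad on scale degree 5. With F# on degree 5, the tonic of the new key is B.
Degree 5 carries a minor triad in natural-minor keys, so the destination is B minor.
Check: the diatonic triads of B minor (natural minor) are Bm (i), C#dim (ii°), D (III), Em (iv), F#m (v), G (VI), A (VII) — F#m is indeed v.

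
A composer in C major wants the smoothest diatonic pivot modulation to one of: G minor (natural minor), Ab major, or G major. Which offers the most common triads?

Triads of C major: C (I), Dm (ii), Em (iii), F (IV), G (V), Am (vi), Bdim (vii°).
G minor (natural minor) shares 2: Dm, F.
Ab major shares 0: none.
G major shares 4: C, Em, G, Am.
The most common triads (4) are shared with G major.

G major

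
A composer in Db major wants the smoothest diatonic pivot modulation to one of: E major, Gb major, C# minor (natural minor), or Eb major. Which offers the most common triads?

Gb major

Triads of Db major: Db (I), Ebm (ii), Fm (iii), Gb (IV), Ab (V), Bbm (vi), Cdim (vii°).
E major shares 0: none.
Gb major shares 4: Db, Ebm, Gb, Bbm.
C# minor (natural minor) shares 0: none.
Eb major shares 2: Fm, Ab.
The most common triads (4) are shared with Gb major.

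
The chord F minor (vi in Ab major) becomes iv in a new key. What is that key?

The numeral iv denotes a minor triad on scale degree 4. With F on degree 4, the tonic of the new key is C.
Degree 4 carries a minor triad in minor keys, so the destination is C minor.
Check: the diatonic triads of C minor (natural minor) are Cm (i), Ddim (ii°), Eb (III), Fm (iv), Gm (v), Ab (VI), Bb (VII) — F minor is indeed iv.

C minor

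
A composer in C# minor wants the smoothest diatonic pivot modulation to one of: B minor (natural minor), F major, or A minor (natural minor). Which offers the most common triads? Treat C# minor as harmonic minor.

B minor

Triads of C# minor (harmonic minor): C#m (i), D#dim (ii°), Eaug (III+), F#m (iv), G# (V), A (VI), B#dim (vii°).
B minor (natural minor) shares 2: F#m, A.
F major shares 0: none.
A minor (natural minor) shares 0: none.
The most common triads (2) are shared with B minor.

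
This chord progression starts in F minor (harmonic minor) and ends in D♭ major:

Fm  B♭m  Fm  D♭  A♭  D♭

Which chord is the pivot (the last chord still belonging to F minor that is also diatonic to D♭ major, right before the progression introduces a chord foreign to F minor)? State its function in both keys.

Chords diatonic to F minor: Fm, Gdim, A♭aug, B♭m, C, D♭, Edim.
Reading the progression, the first chord not in that set is A♭, so the modulation leaves F minor there.
The chord immediately before A♭ is D♭, which is diatonic to both keys: VI in F minor and I in D♭ major.

D♭ — VI in F minor, I in D♭ major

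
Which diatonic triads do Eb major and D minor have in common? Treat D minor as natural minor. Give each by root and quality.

Triads in Eb major: Eb (I), Fm (ii), Gm (iii), Ab (IV), Bb (V), Cm (vi), Ddim (vii°).
Triads in D minor (natural minor): Dm (i), Edim (ii°), F (III), Gm (iv), Am (v), Bb (VI), C (VII).
Shared triads with their functions: Gm (iii in Eb major, iv in D minor); Bb (V in Eb major, VI in D minor).

Gm, Bb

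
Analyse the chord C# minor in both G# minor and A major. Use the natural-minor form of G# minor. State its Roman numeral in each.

The scale of G# minor (natural minor) is G# A# B C# D# E F#; C# is degree 4, and the triad built there (C#-E-G#) is minor, so it is iv.
The scale of A major is A B C# D E F# G#; C# is degree 3, and the triad built there (C#-E-G#) is minor, so it is iii.

iv in G# minor; iii in A major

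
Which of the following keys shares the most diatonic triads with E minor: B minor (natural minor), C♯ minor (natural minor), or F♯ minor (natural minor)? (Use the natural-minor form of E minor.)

B minor

Triads of E minor (natural minor): Em (i), F♯dim (ii°), G (III), Am (iv), Bm (v), C (VI), D (VII).
B minor (natural minor) shares 4: Em, G, Bm, D.
C♯ minor (natural minor) shares 0: none.
F♯ minor (natural minor) shares 2: Bm, D.
The most common triads (4) are shared with B minor.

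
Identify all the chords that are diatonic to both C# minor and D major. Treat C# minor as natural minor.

F#m, A

Triads in C# minor (natural minor): C#m (i), D#dim (ii°), E (III), F#m (iv), G#m (v), A (VI), B (VII).
Triads in D major: D (I), Em (ii), F#m (iii), G (IV), A (V), Bm (vi), C#dim (vii°).
Shared triads with their functions: F#m (iv in C# minor, iii in D major); A (VI in C# minor, V in D major).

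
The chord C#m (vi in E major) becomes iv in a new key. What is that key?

G# minor

The numeral iv denotes a minor triad on scale degree 4. With C# on degree 4, the tonic of the new key is G#.
Degree 4 carries a minor triad in minor keys, so the destination is G# minor.
Check: the diatonic triads of G# minor (natural minor) are G#m (i), A#dim (ii°), B (III), C#m (iv), D#m (v), E (VI), F# (VII) — C#m is indeed iv.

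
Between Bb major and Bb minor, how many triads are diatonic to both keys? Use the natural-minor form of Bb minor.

0

Diatonic triads of Bb major: Bb (I), Cm (ii), Dm (iii), Eb (IV), F (V), Gm (vi), Adim (vii°).
Diatonic triads of Bb minor (natural minor): Bbm (i), Cdim (ii°), Db (III), Ebm (iv), Fm (v), Gb (VI), Ab (VII).
No triad has the same root and quality in both keys.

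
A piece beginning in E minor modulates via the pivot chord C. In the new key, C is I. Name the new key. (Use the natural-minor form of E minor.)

C major

The numeral I denotes a major triad on scale degree 1. With C on degree 1, the tonic of the new key is C.
Degree 1 carries a major triad in major keys, so the destination is C major.
Check: the diatonic triads of C major are C (I), Dm (ii), Em (iii), F (IV), G (V), Am (vi), Bdim (vii°) — C is indeed I.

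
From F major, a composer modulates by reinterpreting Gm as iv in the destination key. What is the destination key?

The numeral iv denotes a minor triad on scale degree 4. With G on degree 4, the tonic of the new key is D.
Degree 4 carries a minor triad in minor keys, so the destination is D minor.
Check: the diatonic triads of D minor (natural minor) are Dm (i), Edim (ii°), F (III), Gm (iv), Am (v), Bb (VI), C (VII) — Gm is indeed iv.

D minor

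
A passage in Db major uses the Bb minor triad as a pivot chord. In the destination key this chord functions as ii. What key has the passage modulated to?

The numeral ii denotes a minor triad on scale degree 2. With Bb on degree 2, the tonic of the new key is Ab.
Degree 2 carries a minor triad in major keys, so the destination is Ab major.
Check: the diatonic triads of Ab major are Ab (I), Bbm (ii), Cm (iii), Db (IV), Eb (V), Fm (vi), Gdim (vii°) — Bb minor is indeed ii.

Ab major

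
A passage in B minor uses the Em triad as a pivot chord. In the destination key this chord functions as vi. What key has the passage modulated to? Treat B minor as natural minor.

G major

The numeral vi denotes a minor triad on scale degree 6. With E on degree 6, the tonic of the new key is G.
Degree 6 carries a minor triad in major keys, so the destination is G major.
Check: the diatonic triads of G major are G (I), Am (ii), Bm (iii), C (IV), D (V), Em (vi), F#dim (vii°) — Em is indeed vi.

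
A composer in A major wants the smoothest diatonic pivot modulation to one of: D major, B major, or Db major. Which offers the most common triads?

Triads of A major: A major (I), B minor (ii), C# minor (iii), D major (IV), E major (V), F# minor (vi), G# diminished (vii°).
D major shares 4: A, Bm, D, F#m.
B major shares 2: C#m, E.
Db major shares 0: none.
The most common triads (4) are shared with D major.

D major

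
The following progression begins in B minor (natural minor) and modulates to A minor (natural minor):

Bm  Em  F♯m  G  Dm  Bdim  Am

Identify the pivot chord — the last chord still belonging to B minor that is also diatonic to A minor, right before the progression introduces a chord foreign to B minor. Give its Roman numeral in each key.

G — VI in B minor, VII in A minor

Chords diatonic to B minor: Bm, C♯dim, D, Em, F♯m, G, A.
Reading the progression, the first chord not in that set is Dm, so the modulation leaves B minor there.
The chord immediately before Dm is G, which is diatonic to both keys: VI in B minor and VII in A minor.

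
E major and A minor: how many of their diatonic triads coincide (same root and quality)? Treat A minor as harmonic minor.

Diatonic triads of E major: E major (I), F# minor (ii), G# minor (iii), A major (IV), B major (V), C# minor (vi), D# diminished (vii°).
Diatonic triads of A minor (harmonic minor): A minor (i), B diminished (ii°), C augmented (III+), D minor (iv), E major (V), F major (VI), G# diminished (vii°).
Matching root and quality in both lists: E major.
That gives 1 common triad.

1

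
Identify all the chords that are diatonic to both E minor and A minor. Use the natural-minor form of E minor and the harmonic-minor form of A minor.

Am

Triads in E minor (natural minor): Em (i), F#dim (ii°), G (III), Am (iv), Bm (v), C (VI), D (VII).
Triads in A minor (harmonic minor): Am (i), Bdim (ii°), Caug (III+), Dm (iv), E (V), F (VI), G#dim (vii°).
Shared triads with their functions: Am (iv in E minor, i in A minor).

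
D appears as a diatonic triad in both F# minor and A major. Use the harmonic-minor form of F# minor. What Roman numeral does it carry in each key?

The scale of F# minor (harmonic minor) is F# G# A B C# D E#; D is degree 6, and the triad built there (D-F#-A) is major, so it is VI.
The scale of A major is A B C# D E F# G#; D is degree 4, and the triad built there (D-F#-A) is major, so it is IV.

VI in F# minor; IV in A major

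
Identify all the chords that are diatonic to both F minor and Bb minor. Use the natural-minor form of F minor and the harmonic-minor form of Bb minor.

Bbm

Triads in F minor (natural minor): Fm (i), Gdim (ii°), Ab (III), Bbm (iv), Cm (v), Db (VI), Eb (VII).
Triads in Bb minor (harmonic minor): Bbm (i), Cdim (ii°), Dbaug (III+), Ebm (iv), F (V), Gb (VI), Adim (vii°).
Shared triads with their functions: Bbm (iv in F minor, i in Bb minor).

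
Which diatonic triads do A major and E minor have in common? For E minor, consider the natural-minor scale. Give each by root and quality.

Triads in A major: A major (I), B minor (ii), C# minor (iii), D major (IV), E major (V), F# minor (vi), G# diminished (vii°).
Triads in E minor (natural minor): E minor (i), F# diminished (ii°), G major (III), A minor (iv), B minor (v), C major (VI), D major (VII).
Shared triads with their functions: B minor (ii in A major, v in E minor); D major (IV in A major, VII in E minor).

Bm, D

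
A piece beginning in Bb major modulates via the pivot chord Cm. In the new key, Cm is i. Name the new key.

The numeral i denotes a minor triad on scale degree 1. With C on degree 1, the tonic of the new key is C.
Degree 1 carries a minor triad in minor keys, so the destination is C minor.
Check: the diatonic triads of C minor (natural minor) are Cm (i), Ddim (ii°), Eb (III), Fm (iv), Gm (v), Ab (VI), Bb (VII) — Cm is indeed i.

C minor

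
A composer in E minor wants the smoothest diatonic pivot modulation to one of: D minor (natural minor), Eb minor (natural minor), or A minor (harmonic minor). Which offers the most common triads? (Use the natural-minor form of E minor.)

Triads of E minor (natural minor): Em (i), F#dim (ii°), G (III), Am (iv), Bm (v), C (VI), D (VII).
D minor (natural minor) shares 2: Am, C.
Eb minor (natural minor) shares 0: none.
A minor (harmonic minor) shares 1: Am.
The most common triads (2) are shared with D minor.

D minor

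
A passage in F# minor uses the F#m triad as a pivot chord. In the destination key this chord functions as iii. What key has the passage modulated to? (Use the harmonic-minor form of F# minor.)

The numeral iii denotes a minor triad on scale degree 3. With F# on degree 3, the tonic of the new key is D.
Degree 3 carries a minor triad in major keys, so the destination is D major.
Check: the diatonic triads of D major are D (I), Em (ii), F#m (iii), G (IV), A (V), Bm (vi), C#dim (vii°) — F#m is indeed iii.

D major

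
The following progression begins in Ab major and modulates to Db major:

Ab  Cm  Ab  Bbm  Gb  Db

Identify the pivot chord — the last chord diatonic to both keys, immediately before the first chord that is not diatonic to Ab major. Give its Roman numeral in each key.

Chords diatonic to Ab major: Ab, Bbm, Cm, Db, Eb, Fm, Gdim.
Reading the progression, the first chord not in that set is Gb, so the modulation leaves Ab major there.
The chord immediately before Gb is Bbm, which is diatonic to both keys: ii in Ab major and vi in Db major.

Bbm — ii in Ab major, vi in Db major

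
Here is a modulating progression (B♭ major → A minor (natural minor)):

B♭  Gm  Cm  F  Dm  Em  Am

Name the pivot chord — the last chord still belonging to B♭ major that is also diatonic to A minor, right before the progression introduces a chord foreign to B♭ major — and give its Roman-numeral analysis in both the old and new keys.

Dm — iii in B♭ major, iv in A minor

Chords diatonic to B♭ major: B♭, Cm, Dm, E♭, F, Gm, Adim.
Reading the progression, the first chord not in that set is Em, so the modulation leaves B♭ major there.
The chord immediately before Em is Dm, which is diatonic to both keys: iii in B♭ major and iv in A minor.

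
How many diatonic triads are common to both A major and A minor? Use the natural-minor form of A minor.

Diatonic triads of A major: A (I), Bm (ii), C♯m (iii), D (IV), E (V), F♯m (vi), G♯dim (vii°).
Diatonic triads of A minor (natural minor): Am (i), Bdim (ii°), C (III), Dm (iv), Em (v), F (VI), G (VII).
No triad has the same root and quality in both keys.

0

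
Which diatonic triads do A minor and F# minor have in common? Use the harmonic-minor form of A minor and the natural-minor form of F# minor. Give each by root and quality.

E, G#dim

Triads in A minor (harmonic minor): A minor (i), B diminished (ii°), C augmented (III+), D minor (iv), E major (V), F major (VI), G# diminished (vii°).
Triads in F# minor (natural minor): F# minor (i), G# diminished (ii°), A major (III), B minor (iv), C# minor (v), D major (VI), E major (VII).
Shared triads with their functions: E major (V in A minor, VII in F# minor); G# diminished (vii° in A minor, ii° in F# minor).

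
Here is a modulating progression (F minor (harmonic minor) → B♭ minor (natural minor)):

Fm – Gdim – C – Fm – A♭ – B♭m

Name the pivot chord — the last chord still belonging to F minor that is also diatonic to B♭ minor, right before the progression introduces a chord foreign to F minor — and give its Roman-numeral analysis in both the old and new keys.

Chords diatonic to F minor: Fm, Gdim, A♭aug, B♭m, C, D♭, Edim.
Reading the progression, the first chord not in that set is A♭, so the modulation leaves F minor there.
The chord immediately before A♭ is Fm, which is diatonic to both keys: i in F minor and v in B♭ minor.

Fm — i in F minor, v in B♭ minor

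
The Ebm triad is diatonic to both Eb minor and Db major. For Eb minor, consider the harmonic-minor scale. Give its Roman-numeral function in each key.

i in Eb minor; ii in Db major

The scale of Eb minor (harmonic minor) is Eb F Gb Ab Bb Cb D; Eb is degree 1, and the triad built there (Eb-Gb-Bb) is minor, so it is i.
The scale of Db major is Db Eb F Gb Ab Bb C; Eb is degree 2, and the triad built there (Eb-Gb-Bb) is minor, so it is ii.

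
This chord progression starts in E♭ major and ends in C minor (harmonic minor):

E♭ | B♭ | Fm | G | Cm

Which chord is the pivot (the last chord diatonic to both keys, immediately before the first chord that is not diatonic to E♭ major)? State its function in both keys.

Chords diatonic to E♭ major: E♭, Fm, Gm, A♭, B♭, Cm, Ddim.
Reading the progression, the first chord not in that set is G, so the modulation leaves E♭ major there.
The chord immediately before G is Fm, which is diatonic to both keys: ii in E♭ major and iv in C minor.

Fm — ii in E♭ major, iv in C minor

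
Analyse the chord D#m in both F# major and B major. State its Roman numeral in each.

vi in F# major; iii in B major

The scale of F# major is F# G# A# B C# D# E#; D# is degree 6, and the triad built there (D#-F#-A#) is minor, so it is vi.
The scale of B major is B C# D# E F# G# A#; D# is degree 3, and the triad built there (D#-F#-A#) is minor, so it is iii.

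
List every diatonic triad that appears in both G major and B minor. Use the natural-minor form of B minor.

Triads in G major: G (I), Am (ii), Bm (iii), C (IV), D (V), Em (vi), F♯dim (vii°).
Triads in B minor (natural minor): Bm (i), C♯dim (ii°), D (III), Em (iv), F♯m (v), G (VI), A (VII).
Shared triads with their functions: G (I in G major, VI in B minor); Bm (iii in G major, i in B minor); D (V in G major, III in B minor); Em (vi in G major, iv in B minor).

G, Bm, D, Em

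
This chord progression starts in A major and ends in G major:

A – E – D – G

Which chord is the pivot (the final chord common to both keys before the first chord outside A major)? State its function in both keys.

D — IV in A major, V in G major

Chords diatonic to A major: A, Bm, C#m, D, E, F#m, G#dim.
Reading the progression, the first chord not in that set is G, so the modulation leaves A major there.
The chord immediately before G is D, which is diatonic to both keys: IV in A major and V in G major.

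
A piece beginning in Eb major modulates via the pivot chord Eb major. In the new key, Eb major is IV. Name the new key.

Bb major

The numeral IV denotes a major triad on scale degree 4. With Eb on degree 4, the tonic of the new key is Bb.
Degree 4 carries a major triad in major keys, so the destination is Bb major.
Check: the diatonic triads of Bb major are Bb (I), Cm (ii), Dm (iii), Eb (IV), F (V), Gm (vi), Adim (vii°) — Eb major is indeed IV.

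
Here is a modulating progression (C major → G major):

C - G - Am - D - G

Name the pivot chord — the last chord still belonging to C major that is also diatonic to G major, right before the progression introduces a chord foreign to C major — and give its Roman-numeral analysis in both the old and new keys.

Am — vi in C major, ii in G major

Chords diatonic to C major: C, Dm, Em, F, G, Am, Bdim.
Reading the progression, the first chord not in that set is D, so the modulation leaves C major there.
The chord immediately before D is Am, which is diatonic to both keys: vi in C major and ii in G major.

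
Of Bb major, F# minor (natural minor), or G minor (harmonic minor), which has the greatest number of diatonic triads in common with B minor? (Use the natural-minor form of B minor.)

Triads of B minor (natural minor): Bm (i), C#dim (ii°), D (III), Em (iv), F#m (v), G (VI), A (VII).
Bb major shares 0: none.
F# minor (natural minor) shares 4: Bm, D, F#m, A.
G minor (harmonic minor) shares 1: D.
The most common triads (4) are shared with F# minor.

F# minor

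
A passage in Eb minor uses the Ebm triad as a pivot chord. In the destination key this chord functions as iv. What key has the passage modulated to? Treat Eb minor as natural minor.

Bb minor

The numeral iv denotes a minor triad on scale degree 4. With Eb on degree 4, the tonic of the new key is Bb.
Degree 4 carries a minor triad in minor keys, so the destination is Bb minor.
Check: the diatonic triads of Bb minor (natural minor) are Bbm (i), Cdim (ii°), Db (III), Ebm (iv), Fm (v), Gb (VI), Ab (VII) — Ebm is indeed iv.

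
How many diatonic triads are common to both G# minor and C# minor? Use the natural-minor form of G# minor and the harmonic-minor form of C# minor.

1

Diatonic triads of G# minor (natural minor): G#m (i), A#dim (ii°), B (III), C#m (iv), D#m (v), E (VI), F# (VII).
Diatonic triads of C# minor (harmonic minor): C#m (i), D#dim (ii°), Eaug (III+), F#m (iv), G# (V), A (VI), B#dim (vii°).
Matching root and quality in both lists: C#m.
That gives 1 common triad.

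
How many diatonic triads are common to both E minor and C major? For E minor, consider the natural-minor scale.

4

Diatonic triads of E minor (natural minor): Em (i), F#dim (ii°), G (III), Am (iv), Bm (v), C (VI), D (VII).
Diatonic triads of C major: C (I), Dm (ii), Em (iii), F (IV), G (V), Am (vi), Bdim (vii°).
Matching root and quality in both lists: Em, G, Am, C.
That gives 4 common triads.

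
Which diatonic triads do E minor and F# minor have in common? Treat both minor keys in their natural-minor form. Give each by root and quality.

Triads in E minor (natural minor): Em (i), F#dim (ii°), G (III), Am (iv), Bm (v), C (VI), D (VII).
Triads in F# minor (natural minor): F#m (i), G#dim (ii°), A (III), Bm (iv), C#m (v), D (VI), E (VII).
Shared triads with their functions: Bm (v in E minor, iv in F# minor); D (VII in E minor, VI in F# minor).

Bm, D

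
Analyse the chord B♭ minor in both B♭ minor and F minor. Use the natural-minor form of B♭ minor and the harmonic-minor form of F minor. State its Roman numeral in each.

i in B♭ minor; iv in F minor

The scale of B♭ minor (natural minor) is B♭ C D♭ E♭ F G♭ A♭; B♭ is degree 1, and the triad built there (B♭-D♭-F) is minor, so it is i.
The scale of F minor (harmonic minor) is F G A♭ B♭ C D♭ E; B♭ is degree 4, and the triad built there (B♭-D♭-F) is minor, so it is iv.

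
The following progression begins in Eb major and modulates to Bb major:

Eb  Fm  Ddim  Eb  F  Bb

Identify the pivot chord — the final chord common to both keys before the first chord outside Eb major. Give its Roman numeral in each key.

Eb — I in Eb major, IV in Bb major

Chords diatonic to Eb major: Eb, Fm, Gm, Ab, Bb, Cm, Ddim.
Reading the progression, the first chord not in that set is F, so the modulation leaves Eb major there.
The chord immediately before F is Eb, which is diatonic to both keys: I in Eb major and IV in Bb major.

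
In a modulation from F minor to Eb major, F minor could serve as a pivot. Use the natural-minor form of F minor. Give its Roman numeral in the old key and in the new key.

The scale of F minor (natural minor) is F G Ab Bb C Db Eb; F is degree 1, and the triad built there (F-Ab-C) is minor, so it is i.
The scale of Eb major is Eb F G Ab Bb C D; F is degree 2, and the triad built there (F-Ab-C) is minor, so it is ii.

i in F minor; ii in Eb major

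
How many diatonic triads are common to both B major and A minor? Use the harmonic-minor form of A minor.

1

Diatonic triads of B major: B major (I), C♯ minor (ii), D♯ minor (iii), E major (IV), F♯ major (V), G♯ minor (vi), A♯ diminished (vii°).
Diatonic triads of A minor (harmonic minor): A minor (i), B diminished (ii°), C augmented (III+), D minor (iv), E major (V), F major (VI), G♯ diminished (vii°).
Matching root and quality in both lists: E major.
That gives 1 common triad.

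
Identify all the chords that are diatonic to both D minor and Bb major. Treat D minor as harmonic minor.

Dm, Gm, Bb

Triads in D minor (harmonic minor): Dm (i), Edim (ii°), Faug (III+), Gm (iv), A (V), Bb (VI), C#dim (vii°).
Triads in Bb major: Bb (I), Cm (ii), Dm (iii), Eb (IV), F (V), Gm (vi), Adim (vii°).
Shared triads with their functions: Dm (i in D minor, iii in Bb major); Gm (iv in D minor, vi in Bb major); Bb (VI in D minor, I in Bb major).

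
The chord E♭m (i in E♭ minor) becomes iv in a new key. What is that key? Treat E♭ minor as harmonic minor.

B♭ minor

The numeral iv denotes a minor triad on scale degree 4. With E♭ on degree 4, the tonic of the new key is B♭.
Degree 4 carries a minor triad in minor keys, so the destination is B♭ minor.
Check: the diatonic triads of B♭ minor (natural minor) are B♭m (i), Cdim (ii°), D♭ (III), E♭m (iv), Fm (v), G♭ (VI), A♭ (VII) — E♭m is indeed iv.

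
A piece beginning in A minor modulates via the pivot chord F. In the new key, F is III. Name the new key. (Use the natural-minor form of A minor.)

D minor

The numeral III denotes a major triad on scale degree 3. With F on degree 3, the tonic of the new key is D.
Degree 3 carries a major triad in natural-minor keys, so the destination is D minor.
Check: the diatonic triads of D minor (natural minor) are Dm (i), Edim (ii°), F (III), Gm (iv), Am (v), Bb (VI), C (VII) — F is indeed III.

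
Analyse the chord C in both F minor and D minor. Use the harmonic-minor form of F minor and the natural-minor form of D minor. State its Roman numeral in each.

The scale of F minor (harmonic minor) is F G Ab Bb C Db E; C is degree 5, and the triad built there (C-E-G) is major, so it is V.
The scale of D minor (natural minor) is D E F G A Bb C; C is degree 7, and the triad built there (C-E-G) is major, so it is VII.

V in F minor; VII in D minor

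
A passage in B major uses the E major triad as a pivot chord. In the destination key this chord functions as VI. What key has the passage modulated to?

G# minor

The numeral VI denotes a major triad on scale degree 6. With E on degree 6, the tonic of the new key is G#.
Degree 6 carries a major triad in minor keys, so the destination is G# minor.
Check: the diatonic triads of G# minor (natural minor) are G#m (i), A#dim (ii°), B (III), C#m (iv), D#m (v), E (VI), F# (VII) — E major is indeed VI.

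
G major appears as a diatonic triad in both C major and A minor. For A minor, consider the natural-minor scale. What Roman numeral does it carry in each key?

The scale of C major is C D E F G A B; G is degree 5, and the triad built there (G-B-D) is major, so it is V.
The scale of A minor (natural minor) is A B C D E F G; G is degree 7, and the triad built there (G-B-D) is major, so it is VII.

V in C major; VII in A minor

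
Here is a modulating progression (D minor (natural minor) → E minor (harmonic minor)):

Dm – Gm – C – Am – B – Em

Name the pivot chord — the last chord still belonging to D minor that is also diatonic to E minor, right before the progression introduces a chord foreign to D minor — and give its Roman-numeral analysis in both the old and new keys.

Am — v in D minor, iv in E minor

Chords diatonic to D minor: Dm, Edim, F, Gm, Am, Bb, C.
Reading the progression, the first chord not in that set is B, so the modulation leaves D minor there.
The chord immediately before B is Am, which is diatonic to both keys: v in D minor and iv in E minor.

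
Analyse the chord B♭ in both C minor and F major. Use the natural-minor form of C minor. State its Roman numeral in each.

The scale of C minor (natural minor) is C D E♭ F G A♭ B♭; B♭ is degree 7, and the triad built there (B♭-D-F) is major, so it is VII.
The scale of F major is F G A B♭ C D E; B♭ is degree 4, and the triad built there (B♭-D-F) is major, so it is IV.

VII in C minor; IV in F major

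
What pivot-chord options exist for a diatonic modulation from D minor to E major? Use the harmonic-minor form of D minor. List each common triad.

Triads in D minor (harmonic minor): Dm (i), Edim (ii°), Faug (III+), Gm (iv), A (V), Bb (VI), C#dim (vii°).
Triads in E major: E (I), F#m (ii), G#m (iii), A (IV), B (V), C#m (vi), D#dim (vii°).
Shared triads with their functions: A (V in D minor, IV in E major).

A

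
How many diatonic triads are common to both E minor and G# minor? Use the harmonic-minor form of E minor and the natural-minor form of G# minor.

1

Diatonic triads of E minor (harmonic minor): E minor (i), F# diminished (ii°), G augmented (III+), A minor (iv), B major (V), C major (VI), D# diminished (vii°).
Diatonic triads of G# minor (natural minor): G# minor (i), A# diminished (ii°), B major (III), C# minor (iv), D# minor (v), E major (VI), F# major (VII).
Matching root and quality in both lists: B major.
That gives 1 common triad.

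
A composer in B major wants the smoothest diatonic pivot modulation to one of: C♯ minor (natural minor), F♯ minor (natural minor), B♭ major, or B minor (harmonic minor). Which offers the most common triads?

Triads of B major: B (I), C♯m (ii), D♯m (iii), E (IV), F♯ (V), G♯m (vi), A♯dim (vii°).
C♯ minor (natural minor) shares 4: B, C♯m, E, G♯m.
F♯ minor (natural minor) shares 2: C♯m, E.
B♭ major shares 0: none.
B minor (harmonic minor) shares 2: F♯, A♯dim.
The most common triads (4) are shared with C♯ minor.

C♯ minor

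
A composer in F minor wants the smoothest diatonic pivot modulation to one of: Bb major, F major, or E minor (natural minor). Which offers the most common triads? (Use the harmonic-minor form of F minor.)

F major

Triads of F minor (harmonic minor): F minor (i), G diminished (ii°), Ab augmented (III+), Bb minor (iv), C major (V), Db major (VI), E diminished (vii°).
Bb major shares 0: none.
F major shares 2: C, Edim.
E minor (natural minor) shares 1: C.
The most common triads (2) are shared with F major.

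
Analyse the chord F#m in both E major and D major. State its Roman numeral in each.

ii in E major; iii in D major

The scale of E major is E F# G# A B C# D#; F# is degree 2, and the triad built there (F#-A-C#) is minor, so it is ii.
The scale of D major is D E F# G A B C#; F# is degree 3, and the triad built there (F#-A-C#) is minor, so it is iii.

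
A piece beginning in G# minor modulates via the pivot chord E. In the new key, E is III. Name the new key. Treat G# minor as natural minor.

C# minor

The numeral III denotes a major triad on scale degree 3. With E on degree 3, the tonic of the new key is C#.
Degree 3 carries a major triad in natural-minor keys, so the destination is C# minor.
Check: the diatonic triads of C# minor (natural minor) are C#m (i), D#dim (ii°), E (III), F#m (iv), G#m (v), A (VI), B (VII) — E is indeed III.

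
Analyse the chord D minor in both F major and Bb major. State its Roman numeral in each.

vi in F major; iii in Bb major

The scale of F major is F G A Bb C D E; D is degree 6, and the triad built there (D-F-A) is minor, so it is vi.
The scale of Bb major is Bb C D Eb F G A; D is degree 3, and the triad built there (D-F-A) is minor, so it is iii.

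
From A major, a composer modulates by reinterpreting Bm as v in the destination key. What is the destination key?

The numeral v denotes a minor triad on scale degree 5. With B on degree 5, the tonic of the new key is E.
Degree 5 carries a minor triad in natural-minor keys, so the destination is E minor.
Check: the diatonic triads of E minor (natural minor) are Em (i), F#dim (ii°), G (III), Am (iv), Bm (v), C (VI), D (VII) — Bm is indeed v.

E minor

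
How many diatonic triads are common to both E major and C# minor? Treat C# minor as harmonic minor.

4

Diatonic triads of E major: E (I), F#m (ii), G#m (iii), A (IV), B (V), C#m (vi), D#dim (vii°).
Diatonic triads of C# minor (harmonic minor): C#m (i), D#dim (ii°), Eaug (III+), F#m (iv), G# (V), A (VI), B#dim (vii°).
Matching root and quality in both lists: F#m, A, C#m, D#dim.
That gives 4 common triads.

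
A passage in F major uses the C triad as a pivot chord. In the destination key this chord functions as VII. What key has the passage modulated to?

The numeral VII denotes a major triad on scale degree 7. With C on degree 7, the tonic of the new key is D.
Degree 7 carries a major triad in natural-minor keys, so the destination is D minor.
Check: the diatonic triads of D minor (natural minor) are Dm (i), Edim (ii°), F (III), Gm (iv), Am (v), Bb (VI), C (VII) — C is indeed VII.

D minor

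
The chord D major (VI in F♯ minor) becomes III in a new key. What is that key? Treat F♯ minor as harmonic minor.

The numeral III denotes a major triad on scale degree 3. With D on degree 3, the tonic of the new key is B.
Degree 3 carries a major triad in natural-minor keys, so the destination is B minor.
Check: the diatonic triads of B minor (natural minor) are Bm (i), C♯dim (ii°), D (III), Em (iv), F♯m (v), G (VI), A (VII) — D major is indeed III.

B minor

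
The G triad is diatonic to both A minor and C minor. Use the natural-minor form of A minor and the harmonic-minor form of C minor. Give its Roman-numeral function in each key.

VII in A minor; V in C minor

The scale of A minor (natural minor) is A B C D E F G; G is degree 7, and the triad built there (G-B-D) is major, so it is VII.
The scale of C minor (harmonic minor) is C D Eb F G Ab B; G is degree 5, and the triad built there (G-B-D) is major, so it is V.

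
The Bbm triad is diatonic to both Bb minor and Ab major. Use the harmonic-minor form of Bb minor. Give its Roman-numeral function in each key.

i in Bb minor; ii in Ab major

The scale of Bb minor (harmonic minor) is Bb C Db Eb F Gb A; Bb is degree 1, and the triad built there (Bb-Db-F) is minor, so it is i.
The scale of Ab major is Ab Bb C Db Eb F G; Bb is degree 2, and the triad built there (Bb-Db-F) is minor, so it is ii.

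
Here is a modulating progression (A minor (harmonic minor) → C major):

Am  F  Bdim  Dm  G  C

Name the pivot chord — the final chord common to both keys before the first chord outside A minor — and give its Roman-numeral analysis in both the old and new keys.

Chords diatonic to A minor: Am, Bdim, Caug, Dm, E, F, G#dim.
Reading the progression, the first chord not in that set is G, so the modulation leaves A minor there.
The chord immediately before G is Dm, which is diatonic to both keys: iv in A minor and ii in C major.

Dm — iv in A minor, ii in C major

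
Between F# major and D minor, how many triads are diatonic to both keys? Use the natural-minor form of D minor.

0

Diatonic triads of F# major: F# (I), G#m (ii), A#m (iii), B (IV), C# (V), D#m (vi), E#dim (vii°).
Diatonic triads of D minor (natural minor): Dm (i), Edim (ii°), F (III), Gm (iv), Am (v), Bb (VI), C (VII).
No triad has the same root and quality in both keys.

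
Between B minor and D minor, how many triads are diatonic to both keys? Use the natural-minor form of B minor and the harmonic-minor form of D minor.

2

Diatonic triads of B minor (natural minor): Bm (i), C#dim (ii°), D (III), Em (iv), F#m (v), G (VI), A (VII).
Diatonic triads of D minor (harmonic minor): Dm (i), Edim (ii°), Faug (III+), Gm (iv), A (V), Bb (VI), C#dim (vii°).
Matching root and quality in both lists: C#dim, A.
That gives 2 common triads.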